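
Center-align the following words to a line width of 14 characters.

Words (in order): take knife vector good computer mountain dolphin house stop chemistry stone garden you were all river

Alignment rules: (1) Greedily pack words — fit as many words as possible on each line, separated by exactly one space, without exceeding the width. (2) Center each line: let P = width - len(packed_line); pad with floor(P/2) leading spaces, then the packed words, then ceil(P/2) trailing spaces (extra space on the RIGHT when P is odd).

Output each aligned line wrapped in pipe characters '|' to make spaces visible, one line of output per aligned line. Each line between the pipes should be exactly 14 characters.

Line 1: ['take', 'knife'] (min_width=10, slack=4)
Line 2: ['vector', 'good'] (min_width=11, slack=3)
Line 3: ['computer'] (min_width=8, slack=6)
Line 4: ['mountain'] (min_width=8, slack=6)
Line 5: ['dolphin', 'house'] (min_width=13, slack=1)
Line 6: ['stop', 'chemistry'] (min_width=14, slack=0)
Line 7: ['stone', 'garden'] (min_width=12, slack=2)
Line 8: ['you', 'were', 'all'] (min_width=12, slack=2)
Line 9: ['river'] (min_width=5, slack=9)

Answer: |  take knife  |
| vector good  |
|   computer   |
|   mountain   |
|dolphin house |
|stop chemistry|
| stone garden |
| you were all |
|    river     |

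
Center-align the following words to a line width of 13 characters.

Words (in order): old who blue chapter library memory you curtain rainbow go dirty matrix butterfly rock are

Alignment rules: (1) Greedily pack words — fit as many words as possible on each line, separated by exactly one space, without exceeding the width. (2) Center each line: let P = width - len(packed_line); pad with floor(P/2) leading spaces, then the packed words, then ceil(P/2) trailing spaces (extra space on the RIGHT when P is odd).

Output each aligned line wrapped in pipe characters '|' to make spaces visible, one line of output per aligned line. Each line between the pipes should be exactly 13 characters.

Answer: |old who blue |
|   chapter   |
|   library   |
| memory you  |
|   curtain   |
| rainbow go  |
|dirty matrix |
|  butterfly  |
|  rock are   |

Derivation:
Line 1: ['old', 'who', 'blue'] (min_width=12, slack=1)
Line 2: ['chapter'] (min_width=7, slack=6)
Line 3: ['library'] (min_width=7, slack=6)
Line 4: ['memory', 'you'] (min_width=10, slack=3)
Line 5: ['curtain'] (min_width=7, slack=6)
Line 6: ['rainbow', 'go'] (min_width=10, slack=3)
Line 7: ['dirty', 'matrix'] (min_width=12, slack=1)
Line 8: ['butterfly'] (min_width=9, slack=4)
Line 9: ['rock', 'are'] (min_width=8, slack=5)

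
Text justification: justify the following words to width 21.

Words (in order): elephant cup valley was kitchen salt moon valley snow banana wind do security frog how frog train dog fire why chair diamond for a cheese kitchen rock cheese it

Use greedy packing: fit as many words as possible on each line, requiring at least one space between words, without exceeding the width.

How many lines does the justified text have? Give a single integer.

Answer: 9

Derivation:
Line 1: ['elephant', 'cup', 'valley'] (min_width=19, slack=2)
Line 2: ['was', 'kitchen', 'salt', 'moon'] (min_width=21, slack=0)
Line 3: ['valley', 'snow', 'banana'] (min_width=18, slack=3)
Line 4: ['wind', 'do', 'security', 'frog'] (min_width=21, slack=0)
Line 5: ['how', 'frog', 'train', 'dog'] (min_width=18, slack=3)
Line 6: ['fire', 'why', 'chair'] (min_width=14, slack=7)
Line 7: ['diamond', 'for', 'a', 'cheese'] (min_width=20, slack=1)
Line 8: ['kitchen', 'rock', 'cheese'] (min_width=19, slack=2)
Line 9: ['it'] (min_width=2, slack=19)
Total lines: 9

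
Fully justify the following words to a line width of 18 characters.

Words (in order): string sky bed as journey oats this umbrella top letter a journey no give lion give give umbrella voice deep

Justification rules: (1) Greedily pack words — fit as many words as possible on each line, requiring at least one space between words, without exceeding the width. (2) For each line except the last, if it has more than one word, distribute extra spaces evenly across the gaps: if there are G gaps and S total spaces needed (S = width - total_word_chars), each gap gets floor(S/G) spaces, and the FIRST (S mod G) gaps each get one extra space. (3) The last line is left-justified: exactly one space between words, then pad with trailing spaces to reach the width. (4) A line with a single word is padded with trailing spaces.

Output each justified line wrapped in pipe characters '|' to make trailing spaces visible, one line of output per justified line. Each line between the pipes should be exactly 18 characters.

Answer: |string  sky bed as|
|journey  oats this|
|umbrella       top|
|letter  a  journey|
|no  give lion give|
|give      umbrella|
|voice deep        |

Derivation:
Line 1: ['string', 'sky', 'bed', 'as'] (min_width=17, slack=1)
Line 2: ['journey', 'oats', 'this'] (min_width=17, slack=1)
Line 3: ['umbrella', 'top'] (min_width=12, slack=6)
Line 4: ['letter', 'a', 'journey'] (min_width=16, slack=2)
Line 5: ['no', 'give', 'lion', 'give'] (min_width=17, slack=1)
Line 6: ['give', 'umbrella'] (min_width=13, slack=5)
Line 7: ['voice', 'deep'] (min_width=10, slack=8)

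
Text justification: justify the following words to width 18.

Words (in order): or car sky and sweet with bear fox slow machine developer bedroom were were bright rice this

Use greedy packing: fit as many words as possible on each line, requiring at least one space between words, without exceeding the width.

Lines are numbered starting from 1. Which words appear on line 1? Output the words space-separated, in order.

Answer: or car sky and

Derivation:
Line 1: ['or', 'car', 'sky', 'and'] (min_width=14, slack=4)
Line 2: ['sweet', 'with', 'bear'] (min_width=15, slack=3)
Line 3: ['fox', 'slow', 'machine'] (min_width=16, slack=2)
Line 4: ['developer', 'bedroom'] (min_width=17, slack=1)
Line 5: ['were', 'were', 'bright'] (min_width=16, slack=2)
Line 6: ['rice', 'this'] (min_width=9, slack=9)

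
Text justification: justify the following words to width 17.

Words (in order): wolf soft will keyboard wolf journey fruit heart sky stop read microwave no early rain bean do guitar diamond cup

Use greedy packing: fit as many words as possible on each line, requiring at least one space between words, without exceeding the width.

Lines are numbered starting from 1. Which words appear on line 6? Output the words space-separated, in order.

Answer: early rain bean

Derivation:
Line 1: ['wolf', 'soft', 'will'] (min_width=14, slack=3)
Line 2: ['keyboard', 'wolf'] (min_width=13, slack=4)
Line 3: ['journey', 'fruit'] (min_width=13, slack=4)
Line 4: ['heart', 'sky', 'stop'] (min_width=14, slack=3)
Line 5: ['read', 'microwave', 'no'] (min_width=17, slack=0)
Line 6: ['early', 'rain', 'bean'] (min_width=15, slack=2)
Line 7: ['do', 'guitar', 'diamond'] (min_width=17, slack=0)
Line 8: ['cup'] (min_width=3, slack=14)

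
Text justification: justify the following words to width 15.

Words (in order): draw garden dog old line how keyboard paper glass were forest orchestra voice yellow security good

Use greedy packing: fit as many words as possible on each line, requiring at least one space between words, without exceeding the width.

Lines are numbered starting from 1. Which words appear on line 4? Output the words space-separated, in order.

Line 1: ['draw', 'garden', 'dog'] (min_width=15, slack=0)
Line 2: ['old', 'line', 'how'] (min_width=12, slack=3)
Line 3: ['keyboard', 'paper'] (min_width=14, slack=1)
Line 4: ['glass', 'were'] (min_width=10, slack=5)
Line 5: ['forest'] (min_width=6, slack=9)
Line 6: ['orchestra', 'voice'] (min_width=15, slack=0)
Line 7: ['yellow', 'security'] (min_width=15, slack=0)
Line 8: ['good'] (min_width=4, slack=11)

Answer: glass were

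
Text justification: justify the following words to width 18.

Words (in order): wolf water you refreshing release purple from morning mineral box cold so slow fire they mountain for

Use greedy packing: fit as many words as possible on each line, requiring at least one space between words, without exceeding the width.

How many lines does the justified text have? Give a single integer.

Line 1: ['wolf', 'water', 'you'] (min_width=14, slack=4)
Line 2: ['refreshing', 'release'] (min_width=18, slack=0)
Line 3: ['purple', 'from'] (min_width=11, slack=7)
Line 4: ['morning', 'mineral'] (min_width=15, slack=3)
Line 5: ['box', 'cold', 'so', 'slow'] (min_width=16, slack=2)
Line 6: ['fire', 'they', 'mountain'] (min_width=18, slack=0)
Line 7: ['for'] (min_width=3, slack=15)
Total lines: 7

Answer: 7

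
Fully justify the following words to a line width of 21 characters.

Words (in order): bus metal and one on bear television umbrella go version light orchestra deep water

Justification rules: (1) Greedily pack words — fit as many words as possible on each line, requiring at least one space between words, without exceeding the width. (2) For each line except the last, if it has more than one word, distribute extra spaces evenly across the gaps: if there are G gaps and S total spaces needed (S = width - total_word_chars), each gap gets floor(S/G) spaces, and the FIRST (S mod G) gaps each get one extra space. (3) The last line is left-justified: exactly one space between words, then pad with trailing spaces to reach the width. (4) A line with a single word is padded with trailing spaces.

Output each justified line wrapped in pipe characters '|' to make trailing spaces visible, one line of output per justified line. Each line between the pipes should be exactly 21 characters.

Answer: |bus  metal and one on|
|bear       television|
|umbrella  go  version|
|light  orchestra deep|
|water                |

Derivation:
Line 1: ['bus', 'metal', 'and', 'one', 'on'] (min_width=20, slack=1)
Line 2: ['bear', 'television'] (min_width=15, slack=6)
Line 3: ['umbrella', 'go', 'version'] (min_width=19, slack=2)
Line 4: ['light', 'orchestra', 'deep'] (min_width=20, slack=1)
Line 5: ['water'] (min_width=5, slack=16)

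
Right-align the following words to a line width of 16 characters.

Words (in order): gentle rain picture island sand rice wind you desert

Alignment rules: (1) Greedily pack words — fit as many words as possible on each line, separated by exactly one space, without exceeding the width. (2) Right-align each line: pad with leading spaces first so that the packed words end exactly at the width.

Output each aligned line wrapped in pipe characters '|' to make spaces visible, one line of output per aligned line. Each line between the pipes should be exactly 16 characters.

Answer: |     gentle rain|
|  picture island|
|  sand rice wind|
|      you desert|

Derivation:
Line 1: ['gentle', 'rain'] (min_width=11, slack=5)
Line 2: ['picture', 'island'] (min_width=14, slack=2)
Line 3: ['sand', 'rice', 'wind'] (min_width=14, slack=2)
Line 4: ['you', 'desert'] (min_width=10, slack=6)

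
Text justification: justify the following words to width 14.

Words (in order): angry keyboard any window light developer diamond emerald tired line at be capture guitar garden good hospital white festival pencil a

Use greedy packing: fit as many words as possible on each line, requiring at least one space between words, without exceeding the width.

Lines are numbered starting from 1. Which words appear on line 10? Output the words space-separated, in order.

Answer: hospital white

Derivation:
Line 1: ['angry', 'keyboard'] (min_width=14, slack=0)
Line 2: ['any', 'window'] (min_width=10, slack=4)
Line 3: ['light'] (min_width=5, slack=9)
Line 4: ['developer'] (min_width=9, slack=5)
Line 5: ['diamond'] (min_width=7, slack=7)
Line 6: ['emerald', 'tired'] (min_width=13, slack=1)
Line 7: ['line', 'at', 'be'] (min_width=10, slack=4)
Line 8: ['capture', 'guitar'] (min_width=14, slack=0)
Line 9: ['garden', 'good'] (min_width=11, slack=3)
Line 10: ['hospital', 'white'] (min_width=14, slack=0)
Line 11: ['festival'] (min_width=8, slack=6)
Line 12: ['pencil', 'a'] (min_width=8, slack=6)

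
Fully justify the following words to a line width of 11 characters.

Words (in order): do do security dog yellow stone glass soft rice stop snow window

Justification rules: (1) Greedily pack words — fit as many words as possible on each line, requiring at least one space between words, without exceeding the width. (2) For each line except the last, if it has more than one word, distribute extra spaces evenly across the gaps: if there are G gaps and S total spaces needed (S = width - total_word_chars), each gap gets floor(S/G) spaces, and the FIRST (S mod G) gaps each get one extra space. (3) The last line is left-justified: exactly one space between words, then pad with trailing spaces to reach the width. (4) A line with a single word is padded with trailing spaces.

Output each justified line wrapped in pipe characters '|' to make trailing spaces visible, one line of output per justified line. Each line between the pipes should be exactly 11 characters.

Line 1: ['do', 'do'] (min_width=5, slack=6)
Line 2: ['security'] (min_width=8, slack=3)
Line 3: ['dog', 'yellow'] (min_width=10, slack=1)
Line 4: ['stone', 'glass'] (min_width=11, slack=0)
Line 5: ['soft', 'rice'] (min_width=9, slack=2)
Line 6: ['stop', 'snow'] (min_width=9, slack=2)
Line 7: ['window'] (min_width=6, slack=5)

Answer: |do       do|
|security   |
|dog  yellow|
|stone glass|
|soft   rice|
|stop   snow|
|window     |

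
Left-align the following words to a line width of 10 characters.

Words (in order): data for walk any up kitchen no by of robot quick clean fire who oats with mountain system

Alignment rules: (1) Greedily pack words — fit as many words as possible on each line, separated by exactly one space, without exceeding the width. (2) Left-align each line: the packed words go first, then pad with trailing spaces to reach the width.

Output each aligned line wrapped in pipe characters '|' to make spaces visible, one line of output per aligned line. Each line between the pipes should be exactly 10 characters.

Answer: |data for  |
|walk any  |
|up kitchen|
|no by of  |
|robot     |
|quick     |
|clean fire|
|who oats  |
|with      |
|mountain  |
|system    |

Derivation:
Line 1: ['data', 'for'] (min_width=8, slack=2)
Line 2: ['walk', 'any'] (min_width=8, slack=2)
Line 3: ['up', 'kitchen'] (min_width=10, slack=0)
Line 4: ['no', 'by', 'of'] (min_width=8, slack=2)
Line 5: ['robot'] (min_width=5, slack=5)
Line 6: ['quick'] (min_width=5, slack=5)
Line 7: ['clean', 'fire'] (min_width=10, slack=0)
Line 8: ['who', 'oats'] (min_width=8, slack=2)
Line 9: ['with'] (min_width=4, slack=6)
Line 10: ['mountain'] (min_width=8, slack=2)
Line 11: ['system'] (min_width=6, slack=4)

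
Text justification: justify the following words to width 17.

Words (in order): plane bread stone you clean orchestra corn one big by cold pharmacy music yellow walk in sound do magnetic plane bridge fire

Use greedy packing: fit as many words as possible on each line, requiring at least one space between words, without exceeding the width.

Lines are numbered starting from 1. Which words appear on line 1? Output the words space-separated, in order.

Answer: plane bread stone

Derivation:
Line 1: ['plane', 'bread', 'stone'] (min_width=17, slack=0)
Line 2: ['you', 'clean'] (min_width=9, slack=8)
Line 3: ['orchestra', 'corn'] (min_width=14, slack=3)
Line 4: ['one', 'big', 'by', 'cold'] (min_width=15, slack=2)
Line 5: ['pharmacy', 'music'] (min_width=14, slack=3)
Line 6: ['yellow', 'walk', 'in'] (min_width=14, slack=3)
Line 7: ['sound', 'do', 'magnetic'] (min_width=17, slack=0)
Line 8: ['plane', 'bridge', 'fire'] (min_width=17, slack=0)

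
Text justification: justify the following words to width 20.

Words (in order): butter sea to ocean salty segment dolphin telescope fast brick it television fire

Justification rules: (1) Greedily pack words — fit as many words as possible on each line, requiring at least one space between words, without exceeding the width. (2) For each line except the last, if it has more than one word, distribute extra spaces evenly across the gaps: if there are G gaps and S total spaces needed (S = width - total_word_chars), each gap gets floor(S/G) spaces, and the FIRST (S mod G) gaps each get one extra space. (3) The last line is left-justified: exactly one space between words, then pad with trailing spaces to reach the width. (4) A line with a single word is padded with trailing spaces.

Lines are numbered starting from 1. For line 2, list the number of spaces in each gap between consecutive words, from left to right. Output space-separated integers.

Answer: 8

Derivation:
Line 1: ['butter', 'sea', 'to', 'ocean'] (min_width=19, slack=1)
Line 2: ['salty', 'segment'] (min_width=13, slack=7)
Line 3: ['dolphin', 'telescope'] (min_width=17, slack=3)
Line 4: ['fast', 'brick', 'it'] (min_width=13, slack=7)
Line 5: ['television', 'fire'] (min_width=15, slack=5)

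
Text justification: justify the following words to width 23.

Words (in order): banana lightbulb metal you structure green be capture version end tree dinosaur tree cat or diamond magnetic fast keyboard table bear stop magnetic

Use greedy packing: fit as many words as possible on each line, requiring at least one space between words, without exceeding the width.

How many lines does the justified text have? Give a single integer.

Line 1: ['banana', 'lightbulb', 'metal'] (min_width=22, slack=1)
Line 2: ['you', 'structure', 'green', 'be'] (min_width=22, slack=1)
Line 3: ['capture', 'version', 'end'] (min_width=19, slack=4)
Line 4: ['tree', 'dinosaur', 'tree', 'cat'] (min_width=22, slack=1)
Line 5: ['or', 'diamond', 'magnetic'] (min_width=19, slack=4)
Line 6: ['fast', 'keyboard', 'table'] (min_width=19, slack=4)
Line 7: ['bear', 'stop', 'magnetic'] (min_width=18, slack=5)
Total lines: 7

Answer: 7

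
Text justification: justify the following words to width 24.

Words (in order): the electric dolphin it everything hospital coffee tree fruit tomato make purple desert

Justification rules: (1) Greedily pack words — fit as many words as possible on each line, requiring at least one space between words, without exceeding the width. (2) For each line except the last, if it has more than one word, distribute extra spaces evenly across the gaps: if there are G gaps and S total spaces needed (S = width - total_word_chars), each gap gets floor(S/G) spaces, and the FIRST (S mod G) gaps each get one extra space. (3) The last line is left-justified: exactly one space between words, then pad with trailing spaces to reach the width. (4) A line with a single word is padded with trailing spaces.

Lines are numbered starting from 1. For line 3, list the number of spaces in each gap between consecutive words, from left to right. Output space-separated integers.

Line 1: ['the', 'electric', 'dolphin', 'it'] (min_width=23, slack=1)
Line 2: ['everything', 'hospital'] (min_width=19, slack=5)
Line 3: ['coffee', 'tree', 'fruit', 'tomato'] (min_width=24, slack=0)
Line 4: ['make', 'purple', 'desert'] (min_width=18, slack=6)

Answer: 1 1 1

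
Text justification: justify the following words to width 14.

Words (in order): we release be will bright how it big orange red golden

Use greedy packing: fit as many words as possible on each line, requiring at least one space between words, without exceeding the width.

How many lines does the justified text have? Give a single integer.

Answer: 5

Derivation:
Line 1: ['we', 'release', 'be'] (min_width=13, slack=1)
Line 2: ['will', 'bright'] (min_width=11, slack=3)
Line 3: ['how', 'it', 'big'] (min_width=10, slack=4)
Line 4: ['orange', 'red'] (min_width=10, slack=4)
Line 5: ['golden'] (min_width=6, slack=8)
Total lines: 5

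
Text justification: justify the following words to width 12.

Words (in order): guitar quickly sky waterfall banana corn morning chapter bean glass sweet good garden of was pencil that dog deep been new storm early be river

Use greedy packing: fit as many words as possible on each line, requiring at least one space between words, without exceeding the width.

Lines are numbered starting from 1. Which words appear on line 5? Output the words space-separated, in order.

Answer: morning

Derivation:
Line 1: ['guitar'] (min_width=6, slack=6)
Line 2: ['quickly', 'sky'] (min_width=11, slack=1)
Line 3: ['waterfall'] (min_width=9, slack=3)
Line 4: ['banana', 'corn'] (min_width=11, slack=1)
Line 5: ['morning'] (min_width=7, slack=5)
Line 6: ['chapter', 'bean'] (min_width=12, slack=0)
Line 7: ['glass', 'sweet'] (min_width=11, slack=1)
Line 8: ['good', 'garden'] (min_width=11, slack=1)
Line 9: ['of', 'was'] (min_width=6, slack=6)
Line 10: ['pencil', 'that'] (min_width=11, slack=1)
Line 11: ['dog', 'deep'] (min_width=8, slack=4)
Line 12: ['been', 'new'] (min_width=8, slack=4)
Line 13: ['storm', 'early'] (min_width=11, slack=1)
Line 14: ['be', 'river'] (min_width=8, slack=4)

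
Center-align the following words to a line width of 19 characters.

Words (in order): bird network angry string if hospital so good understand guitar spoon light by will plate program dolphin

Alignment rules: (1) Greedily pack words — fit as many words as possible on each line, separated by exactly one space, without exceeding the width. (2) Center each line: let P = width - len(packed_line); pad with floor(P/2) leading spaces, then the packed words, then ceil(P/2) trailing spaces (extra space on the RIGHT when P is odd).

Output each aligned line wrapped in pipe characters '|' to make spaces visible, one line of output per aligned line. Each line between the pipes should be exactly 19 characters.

Line 1: ['bird', 'network', 'angry'] (min_width=18, slack=1)
Line 2: ['string', 'if', 'hospital'] (min_width=18, slack=1)
Line 3: ['so', 'good', 'understand'] (min_width=18, slack=1)
Line 4: ['guitar', 'spoon', 'light'] (min_width=18, slack=1)
Line 5: ['by', 'will', 'plate'] (min_width=13, slack=6)
Line 6: ['program', 'dolphin'] (min_width=15, slack=4)

Answer: |bird network angry |
|string if hospital |
|so good understand |
|guitar spoon light |
|   by will plate   |
|  program dolphin  |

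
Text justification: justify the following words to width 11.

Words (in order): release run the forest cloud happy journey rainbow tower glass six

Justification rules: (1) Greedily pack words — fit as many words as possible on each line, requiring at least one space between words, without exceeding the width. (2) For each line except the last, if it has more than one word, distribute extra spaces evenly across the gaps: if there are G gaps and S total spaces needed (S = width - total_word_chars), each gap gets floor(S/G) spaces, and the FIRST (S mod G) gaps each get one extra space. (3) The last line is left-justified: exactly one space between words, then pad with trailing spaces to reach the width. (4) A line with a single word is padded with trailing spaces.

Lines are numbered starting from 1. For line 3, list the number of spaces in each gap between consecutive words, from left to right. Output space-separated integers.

Line 1: ['release', 'run'] (min_width=11, slack=0)
Line 2: ['the', 'forest'] (min_width=10, slack=1)
Line 3: ['cloud', 'happy'] (min_width=11, slack=0)
Line 4: ['journey'] (min_width=7, slack=4)
Line 5: ['rainbow'] (min_width=7, slack=4)
Line 6: ['tower', 'glass'] (min_width=11, slack=0)
Line 7: ['six'] (min_width=3, slack=8)

Answer: 1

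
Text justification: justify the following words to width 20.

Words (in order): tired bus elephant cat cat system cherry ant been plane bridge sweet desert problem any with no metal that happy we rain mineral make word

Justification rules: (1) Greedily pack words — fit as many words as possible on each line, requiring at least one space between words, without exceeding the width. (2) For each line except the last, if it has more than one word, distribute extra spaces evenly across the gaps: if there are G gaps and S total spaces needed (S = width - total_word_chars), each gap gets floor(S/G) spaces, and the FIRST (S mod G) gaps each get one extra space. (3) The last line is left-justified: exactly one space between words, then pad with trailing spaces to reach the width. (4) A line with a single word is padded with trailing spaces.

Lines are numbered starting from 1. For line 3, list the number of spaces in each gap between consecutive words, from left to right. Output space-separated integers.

Answer: 4 3

Derivation:
Line 1: ['tired', 'bus', 'elephant'] (min_width=18, slack=2)
Line 2: ['cat', 'cat', 'system'] (min_width=14, slack=6)
Line 3: ['cherry', 'ant', 'been'] (min_width=15, slack=5)
Line 4: ['plane', 'bridge', 'sweet'] (min_width=18, slack=2)
Line 5: ['desert', 'problem', 'any'] (min_width=18, slack=2)
Line 6: ['with', 'no', 'metal', 'that'] (min_width=18, slack=2)
Line 7: ['happy', 'we', 'rain'] (min_width=13, slack=7)
Line 8: ['mineral', 'make', 'word'] (min_width=17, slack=3)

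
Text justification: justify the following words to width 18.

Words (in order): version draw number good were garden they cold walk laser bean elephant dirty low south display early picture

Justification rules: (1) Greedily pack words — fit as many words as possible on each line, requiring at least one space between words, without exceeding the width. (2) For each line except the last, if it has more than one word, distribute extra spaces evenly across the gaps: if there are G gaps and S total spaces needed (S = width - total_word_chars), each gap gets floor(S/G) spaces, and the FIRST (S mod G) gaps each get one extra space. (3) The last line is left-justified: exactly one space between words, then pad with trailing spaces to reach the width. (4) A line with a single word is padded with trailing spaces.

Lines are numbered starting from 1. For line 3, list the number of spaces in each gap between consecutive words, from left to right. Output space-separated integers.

Line 1: ['version', 'draw'] (min_width=12, slack=6)
Line 2: ['number', 'good', 'were'] (min_width=16, slack=2)
Line 3: ['garden', 'they', 'cold'] (min_width=16, slack=2)
Line 4: ['walk', 'laser', 'bean'] (min_width=15, slack=3)
Line 5: ['elephant', 'dirty', 'low'] (min_width=18, slack=0)
Line 6: ['south', 'display'] (min_width=13, slack=5)
Line 7: ['early', 'picture'] (min_width=13, slack=5)

Answer: 2 2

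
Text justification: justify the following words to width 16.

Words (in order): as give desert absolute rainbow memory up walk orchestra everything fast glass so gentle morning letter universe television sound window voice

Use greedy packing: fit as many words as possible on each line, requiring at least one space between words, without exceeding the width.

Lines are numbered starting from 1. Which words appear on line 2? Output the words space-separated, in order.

Answer: absolute rainbow

Derivation:
Line 1: ['as', 'give', 'desert'] (min_width=14, slack=2)
Line 2: ['absolute', 'rainbow'] (min_width=16, slack=0)
Line 3: ['memory', 'up', 'walk'] (min_width=14, slack=2)
Line 4: ['orchestra'] (min_width=9, slack=7)
Line 5: ['everything', 'fast'] (min_width=15, slack=1)
Line 6: ['glass', 'so', 'gentle'] (min_width=15, slack=1)
Line 7: ['morning', 'letter'] (min_width=14, slack=2)
Line 8: ['universe'] (min_width=8, slack=8)
Line 9: ['television', 'sound'] (min_width=16, slack=0)
Line 10: ['window', 'voice'] (min_width=12, slack=4)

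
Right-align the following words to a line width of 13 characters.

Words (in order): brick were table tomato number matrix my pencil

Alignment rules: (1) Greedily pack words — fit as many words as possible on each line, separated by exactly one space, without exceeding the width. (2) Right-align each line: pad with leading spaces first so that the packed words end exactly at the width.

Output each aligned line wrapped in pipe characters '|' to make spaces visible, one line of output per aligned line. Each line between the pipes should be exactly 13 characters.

Line 1: ['brick', 'were'] (min_width=10, slack=3)
Line 2: ['table', 'tomato'] (min_width=12, slack=1)
Line 3: ['number', 'matrix'] (min_width=13, slack=0)
Line 4: ['my', 'pencil'] (min_width=9, slack=4)

Answer: |   brick were|
| table tomato|
|number matrix|
|    my pencil|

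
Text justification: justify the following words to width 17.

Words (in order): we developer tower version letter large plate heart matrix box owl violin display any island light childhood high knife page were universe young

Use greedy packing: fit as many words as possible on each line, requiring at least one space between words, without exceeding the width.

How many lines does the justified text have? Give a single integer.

Line 1: ['we', 'developer'] (min_width=12, slack=5)
Line 2: ['tower', 'version'] (min_width=13, slack=4)
Line 3: ['letter', 'large'] (min_width=12, slack=5)
Line 4: ['plate', 'heart'] (min_width=11, slack=6)
Line 5: ['matrix', 'box', 'owl'] (min_width=14, slack=3)
Line 6: ['violin', 'display'] (min_width=14, slack=3)
Line 7: ['any', 'island', 'light'] (min_width=16, slack=1)
Line 8: ['childhood', 'high'] (min_width=14, slack=3)
Line 9: ['knife', 'page', 'were'] (min_width=15, slack=2)
Line 10: ['universe', 'young'] (min_width=14, slack=3)
Total lines: 10

Answer: 10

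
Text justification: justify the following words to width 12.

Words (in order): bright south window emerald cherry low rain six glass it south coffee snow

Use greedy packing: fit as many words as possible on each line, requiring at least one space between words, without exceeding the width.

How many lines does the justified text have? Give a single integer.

Line 1: ['bright', 'south'] (min_width=12, slack=0)
Line 2: ['window'] (min_width=6, slack=6)
Line 3: ['emerald'] (min_width=7, slack=5)
Line 4: ['cherry', 'low'] (min_width=10, slack=2)
Line 5: ['rain', 'six'] (min_width=8, slack=4)
Line 6: ['glass', 'it'] (min_width=8, slack=4)
Line 7: ['south', 'coffee'] (min_width=12, slack=0)
Line 8: ['snow'] (min_width=4, slack=8)
Total lines: 8

Answer: 8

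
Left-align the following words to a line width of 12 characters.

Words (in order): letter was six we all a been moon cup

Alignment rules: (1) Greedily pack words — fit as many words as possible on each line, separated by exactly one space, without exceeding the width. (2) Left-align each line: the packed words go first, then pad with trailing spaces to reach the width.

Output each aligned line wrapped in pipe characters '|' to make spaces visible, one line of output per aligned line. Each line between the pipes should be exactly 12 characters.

Answer: |letter was  |
|six we all a|
|been moon   |
|cup         |

Derivation:
Line 1: ['letter', 'was'] (min_width=10, slack=2)
Line 2: ['six', 'we', 'all', 'a'] (min_width=12, slack=0)
Line 3: ['been', 'moon'] (min_width=9, slack=3)
Line 4: ['cup'] (min_width=3, slack=9)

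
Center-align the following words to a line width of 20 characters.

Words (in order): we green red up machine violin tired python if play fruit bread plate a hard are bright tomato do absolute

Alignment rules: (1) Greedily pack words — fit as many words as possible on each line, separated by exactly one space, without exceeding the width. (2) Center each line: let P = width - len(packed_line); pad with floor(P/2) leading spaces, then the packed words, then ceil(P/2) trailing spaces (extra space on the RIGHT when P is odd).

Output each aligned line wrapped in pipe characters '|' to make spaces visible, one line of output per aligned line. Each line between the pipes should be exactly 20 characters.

Line 1: ['we', 'green', 'red', 'up'] (min_width=15, slack=5)
Line 2: ['machine', 'violin', 'tired'] (min_width=20, slack=0)
Line 3: ['python', 'if', 'play', 'fruit'] (min_width=20, slack=0)
Line 4: ['bread', 'plate', 'a', 'hard'] (min_width=18, slack=2)
Line 5: ['are', 'bright', 'tomato', 'do'] (min_width=20, slack=0)
Line 6: ['absolute'] (min_width=8, slack=12)

Answer: |  we green red up   |
|machine violin tired|
|python if play fruit|
| bread plate a hard |
|are bright tomato do|
|      absolute      |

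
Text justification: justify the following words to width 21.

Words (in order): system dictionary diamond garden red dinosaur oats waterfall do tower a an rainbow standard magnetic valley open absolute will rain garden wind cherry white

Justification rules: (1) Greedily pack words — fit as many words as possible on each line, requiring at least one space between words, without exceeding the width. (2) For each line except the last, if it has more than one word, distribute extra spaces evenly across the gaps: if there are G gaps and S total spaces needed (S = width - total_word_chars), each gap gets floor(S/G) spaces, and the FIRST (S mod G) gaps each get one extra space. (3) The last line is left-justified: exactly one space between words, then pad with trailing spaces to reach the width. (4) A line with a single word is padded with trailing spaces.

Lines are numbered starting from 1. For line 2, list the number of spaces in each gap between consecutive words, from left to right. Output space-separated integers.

Answer: 3 2

Derivation:
Line 1: ['system', 'dictionary'] (min_width=17, slack=4)
Line 2: ['diamond', 'garden', 'red'] (min_width=18, slack=3)
Line 3: ['dinosaur', 'oats'] (min_width=13, slack=8)
Line 4: ['waterfall', 'do', 'tower', 'a'] (min_width=20, slack=1)
Line 5: ['an', 'rainbow', 'standard'] (min_width=19, slack=2)
Line 6: ['magnetic', 'valley', 'open'] (min_width=20, slack=1)
Line 7: ['absolute', 'will', 'rain'] (min_width=18, slack=3)
Line 8: ['garden', 'wind', 'cherry'] (min_width=18, slack=3)
Line 9: ['white'] (min_width=5, slack=16)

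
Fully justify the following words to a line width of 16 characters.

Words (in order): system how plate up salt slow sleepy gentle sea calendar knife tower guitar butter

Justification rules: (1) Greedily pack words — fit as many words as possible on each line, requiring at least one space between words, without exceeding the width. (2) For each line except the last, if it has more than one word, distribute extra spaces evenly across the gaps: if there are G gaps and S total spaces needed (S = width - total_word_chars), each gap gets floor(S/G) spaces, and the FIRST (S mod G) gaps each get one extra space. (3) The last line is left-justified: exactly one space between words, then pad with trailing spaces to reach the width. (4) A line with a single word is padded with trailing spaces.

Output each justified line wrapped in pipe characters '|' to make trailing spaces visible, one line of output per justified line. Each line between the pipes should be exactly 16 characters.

Line 1: ['system', 'how', 'plate'] (min_width=16, slack=0)
Line 2: ['up', 'salt', 'slow'] (min_width=12, slack=4)
Line 3: ['sleepy', 'gentle'] (min_width=13, slack=3)
Line 4: ['sea', 'calendar'] (min_width=12, slack=4)
Line 5: ['knife', 'tower'] (min_width=11, slack=5)
Line 6: ['guitar', 'butter'] (min_width=13, slack=3)

Answer: |system how plate|
|up   salt   slow|
|sleepy    gentle|
|sea     calendar|
|knife      tower|
|guitar butter   |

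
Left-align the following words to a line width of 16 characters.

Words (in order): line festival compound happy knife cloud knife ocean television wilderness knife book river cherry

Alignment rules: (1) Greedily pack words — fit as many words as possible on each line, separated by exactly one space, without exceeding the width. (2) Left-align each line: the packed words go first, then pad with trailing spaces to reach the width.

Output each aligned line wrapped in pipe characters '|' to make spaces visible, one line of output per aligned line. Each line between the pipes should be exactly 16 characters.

Answer: |line festival   |
|compound happy  |
|knife cloud     |
|knife ocean     |
|television      |
|wilderness knife|
|book river      |
|cherry          |

Derivation:
Line 1: ['line', 'festival'] (min_width=13, slack=3)
Line 2: ['compound', 'happy'] (min_width=14, slack=2)
Line 3: ['knife', 'cloud'] (min_width=11, slack=5)
Line 4: ['knife', 'ocean'] (min_width=11, slack=5)
Line 5: ['television'] (min_width=10, slack=6)
Line 6: ['wilderness', 'knife'] (min_width=16, slack=0)
Line 7: ['book', 'river'] (min_width=10, slack=6)
Line 8: ['cherry'] (min_width=6, slack=10)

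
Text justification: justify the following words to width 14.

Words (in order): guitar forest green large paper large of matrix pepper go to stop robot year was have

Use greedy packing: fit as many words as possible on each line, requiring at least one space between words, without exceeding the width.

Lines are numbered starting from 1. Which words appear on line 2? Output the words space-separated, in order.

Answer: green large

Derivation:
Line 1: ['guitar', 'forest'] (min_width=13, slack=1)
Line 2: ['green', 'large'] (min_width=11, slack=3)
Line 3: ['paper', 'large', 'of'] (min_width=14, slack=0)
Line 4: ['matrix', 'pepper'] (min_width=13, slack=1)
Line 5: ['go', 'to', 'stop'] (min_width=10, slack=4)
Line 6: ['robot', 'year', 'was'] (min_width=14, slack=0)
Line 7: ['have'] (min_width=4, slack=10)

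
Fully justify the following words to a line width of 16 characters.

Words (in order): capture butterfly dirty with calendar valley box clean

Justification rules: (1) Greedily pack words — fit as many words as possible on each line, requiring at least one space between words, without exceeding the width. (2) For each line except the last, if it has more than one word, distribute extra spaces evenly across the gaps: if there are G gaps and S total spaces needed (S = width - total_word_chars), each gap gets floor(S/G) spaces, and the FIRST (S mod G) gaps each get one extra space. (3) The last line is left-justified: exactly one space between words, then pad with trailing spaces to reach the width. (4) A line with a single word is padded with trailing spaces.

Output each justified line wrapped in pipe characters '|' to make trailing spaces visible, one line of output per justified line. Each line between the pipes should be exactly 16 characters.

Line 1: ['capture'] (min_width=7, slack=9)
Line 2: ['butterfly', 'dirty'] (min_width=15, slack=1)
Line 3: ['with', 'calendar'] (min_width=13, slack=3)
Line 4: ['valley', 'box', 'clean'] (min_width=16, slack=0)

Answer: |capture         |
|butterfly  dirty|
|with    calendar|
|valley box clean|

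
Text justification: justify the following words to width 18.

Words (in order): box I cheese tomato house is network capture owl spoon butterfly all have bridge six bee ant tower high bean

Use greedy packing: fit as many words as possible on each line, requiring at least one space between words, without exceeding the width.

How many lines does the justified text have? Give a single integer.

Answer: 7

Derivation:
Line 1: ['box', 'I', 'cheese'] (min_width=12, slack=6)
Line 2: ['tomato', 'house', 'is'] (min_width=15, slack=3)
Line 3: ['network', 'capture'] (min_width=15, slack=3)
Line 4: ['owl', 'spoon'] (min_width=9, slack=9)
Line 5: ['butterfly', 'all', 'have'] (min_width=18, slack=0)
Line 6: ['bridge', 'six', 'bee', 'ant'] (min_width=18, slack=0)
Line 7: ['tower', 'high', 'bean'] (min_width=15, slack=3)
Total lines: 7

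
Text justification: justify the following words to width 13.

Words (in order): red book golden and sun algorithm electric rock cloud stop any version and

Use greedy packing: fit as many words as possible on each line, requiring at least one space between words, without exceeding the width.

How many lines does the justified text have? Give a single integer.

Line 1: ['red', 'book'] (min_width=8, slack=5)
Line 2: ['golden', 'and'] (min_width=10, slack=3)
Line 3: ['sun', 'algorithm'] (min_width=13, slack=0)
Line 4: ['electric', 'rock'] (min_width=13, slack=0)
Line 5: ['cloud', 'stop'] (min_width=10, slack=3)
Line 6: ['any', 'version'] (min_width=11, slack=2)
Line 7: ['and'] (min_width=3, slack=10)
Total lines: 7

Answer: 7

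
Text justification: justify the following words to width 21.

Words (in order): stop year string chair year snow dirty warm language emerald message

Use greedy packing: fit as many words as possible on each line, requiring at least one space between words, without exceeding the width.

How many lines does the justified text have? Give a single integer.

Answer: 4

Derivation:
Line 1: ['stop', 'year', 'string'] (min_width=16, slack=5)
Line 2: ['chair', 'year', 'snow', 'dirty'] (min_width=21, slack=0)
Line 3: ['warm', 'language', 'emerald'] (min_width=21, slack=0)
Line 4: ['message'] (min_width=7, slack=14)
Total lines: 4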